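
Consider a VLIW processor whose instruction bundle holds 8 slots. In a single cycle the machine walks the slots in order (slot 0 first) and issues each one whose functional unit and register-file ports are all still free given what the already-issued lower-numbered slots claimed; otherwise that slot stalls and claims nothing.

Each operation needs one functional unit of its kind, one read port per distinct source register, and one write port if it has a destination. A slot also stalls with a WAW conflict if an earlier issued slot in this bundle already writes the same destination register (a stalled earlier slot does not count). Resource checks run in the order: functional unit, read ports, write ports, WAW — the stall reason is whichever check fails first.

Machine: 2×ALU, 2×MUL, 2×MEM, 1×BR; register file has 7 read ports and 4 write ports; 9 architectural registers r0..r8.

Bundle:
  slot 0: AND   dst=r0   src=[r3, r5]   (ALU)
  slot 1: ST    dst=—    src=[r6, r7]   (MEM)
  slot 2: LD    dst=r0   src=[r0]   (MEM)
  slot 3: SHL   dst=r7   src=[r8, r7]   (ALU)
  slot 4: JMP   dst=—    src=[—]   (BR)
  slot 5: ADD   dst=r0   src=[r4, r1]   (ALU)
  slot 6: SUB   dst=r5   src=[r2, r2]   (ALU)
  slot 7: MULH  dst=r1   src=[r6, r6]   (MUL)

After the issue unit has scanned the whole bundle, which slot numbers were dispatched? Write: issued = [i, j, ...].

issued = [0, 1, 3, 4, 7]

  0. ALU→r0 ⇒ go  {1A/2Mu/2Ld/1B | 5r 3w}
  1. MEM ⇒ go  {1A/2Mu/1Ld/1B | 3r 3w}
  2. MEM→r0 ⇒ no(WAW)  {1A/2Mu/1Ld/1B | 3r 3w}
  3. ALU→r7 ⇒ go  {0A/2Mu/1Ld/1B | 1r 2w}
  4. BR ⇒ go  {0A/2Mu/1Ld/0B | 1r 2w}
  5. ALU→r0 ⇒ no(FU)  {0A/2Mu/1Ld/0B | 1r 2w}
  6. ALU→r5 ⇒ no(FU)  {0A/2Mu/1Ld/0B | 1r 2w}
  7. MUL→r1 ⇒ go  {0A/1Mu/1Ld/0B | 0r 1w}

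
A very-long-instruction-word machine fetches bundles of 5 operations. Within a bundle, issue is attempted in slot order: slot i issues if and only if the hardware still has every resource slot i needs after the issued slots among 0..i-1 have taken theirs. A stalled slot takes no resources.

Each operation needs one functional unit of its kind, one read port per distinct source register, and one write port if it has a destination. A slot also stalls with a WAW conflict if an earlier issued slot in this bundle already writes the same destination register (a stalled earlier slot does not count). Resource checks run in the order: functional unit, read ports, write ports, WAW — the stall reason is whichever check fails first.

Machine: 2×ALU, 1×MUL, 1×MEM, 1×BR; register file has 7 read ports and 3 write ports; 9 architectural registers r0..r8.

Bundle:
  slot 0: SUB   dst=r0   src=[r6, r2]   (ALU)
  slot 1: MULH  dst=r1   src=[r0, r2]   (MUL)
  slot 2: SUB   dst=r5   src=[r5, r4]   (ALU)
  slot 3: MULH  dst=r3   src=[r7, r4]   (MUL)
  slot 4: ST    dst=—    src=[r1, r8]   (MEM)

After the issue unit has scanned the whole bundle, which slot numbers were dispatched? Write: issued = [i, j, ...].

issued = [0, 1, 2]

slot 0 (ALU): ISSUE — free A1,Mu1,Ld1,B1 rp5 wp2
slot 1 (MUL): ISSUE — free A1,Mu0,Ld1,B1 rp3 wp1
slot 2 (ALU): ISSUE — free A0,Mu0,Ld1,B1 rp1 wp0
slot 3 (MUL): stall FU — free A0,Mu0,Ld1,B1 rp1 wp0
slot 4 (MEM): stall RD_PORT — free A0,Mu0,Ld1,B1 rp1 wp0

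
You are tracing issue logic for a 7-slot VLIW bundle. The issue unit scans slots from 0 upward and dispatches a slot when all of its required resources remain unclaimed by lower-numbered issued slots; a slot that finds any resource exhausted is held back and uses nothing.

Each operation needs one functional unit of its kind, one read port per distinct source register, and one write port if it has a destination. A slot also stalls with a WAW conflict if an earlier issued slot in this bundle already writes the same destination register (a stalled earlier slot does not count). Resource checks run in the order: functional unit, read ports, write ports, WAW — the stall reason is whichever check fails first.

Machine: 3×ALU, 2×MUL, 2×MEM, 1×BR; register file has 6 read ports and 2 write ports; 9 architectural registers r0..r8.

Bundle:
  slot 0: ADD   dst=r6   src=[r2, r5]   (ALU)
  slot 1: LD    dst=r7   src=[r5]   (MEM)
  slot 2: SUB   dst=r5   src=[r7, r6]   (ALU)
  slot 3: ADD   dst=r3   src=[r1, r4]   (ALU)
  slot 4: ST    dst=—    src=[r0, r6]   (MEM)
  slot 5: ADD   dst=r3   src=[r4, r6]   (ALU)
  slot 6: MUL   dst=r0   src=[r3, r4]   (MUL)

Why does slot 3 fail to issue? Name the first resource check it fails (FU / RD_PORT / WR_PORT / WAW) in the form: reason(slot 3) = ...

  0. ALU→r6 ⇒ go  {2A/2Mu/2Ld/1B | 4r 1w}
  1. MEM→r7 ⇒ go  {2A/2Mu/1Ld/1B | 3r 0w}
  2. ALU→r5 ⇒ no(WR_PORT)  {2A/2Mu/1Ld/1B | 3r 0w}
  3. ALU→r3 ⇒ no(WR_PORT)  {2A/2Mu/1Ld/1B | 3r 0w}
  4. MEM ⇒ go  {2A/2Mu/0Ld/1B | 1r 0w}
  5. ALU→r3 ⇒ no(RD_PORT)  {2A/2Mu/0Ld/1B | 1r 0w}
  6. MUL→r0 ⇒ no(RD_PORT)  {2A/2Mu/0Ld/1B | 1r 0w}

reason(slot 3) = WR_PORT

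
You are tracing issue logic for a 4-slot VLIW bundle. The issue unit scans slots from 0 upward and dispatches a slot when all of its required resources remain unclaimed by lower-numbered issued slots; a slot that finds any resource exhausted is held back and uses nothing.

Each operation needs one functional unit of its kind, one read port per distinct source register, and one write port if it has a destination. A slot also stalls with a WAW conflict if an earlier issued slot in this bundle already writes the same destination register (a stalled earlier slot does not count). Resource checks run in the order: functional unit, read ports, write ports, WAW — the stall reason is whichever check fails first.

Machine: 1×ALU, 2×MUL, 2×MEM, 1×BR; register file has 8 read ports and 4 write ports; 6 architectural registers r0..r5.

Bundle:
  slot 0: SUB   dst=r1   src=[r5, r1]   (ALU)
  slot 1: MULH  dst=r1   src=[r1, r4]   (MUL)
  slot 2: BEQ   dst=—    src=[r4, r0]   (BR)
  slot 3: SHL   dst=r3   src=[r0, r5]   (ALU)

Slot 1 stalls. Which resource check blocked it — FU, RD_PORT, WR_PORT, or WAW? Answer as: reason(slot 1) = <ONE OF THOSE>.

slot 0 (ALU): ISSUE — free A0,Mu2,Ld2,B1 rp6 wp3
slot 1 (MUL): stall WAW — free A0,Mu2,Ld2,B1 rp6 wp3
slot 2 (BR): ISSUE — free A0,Mu2,Ld2,B0 rp4 wp3
slot 3 (ALU): stall FU — free A0,Mu2,Ld2,B0 rp4 wp3

reason(slot 1) = WAW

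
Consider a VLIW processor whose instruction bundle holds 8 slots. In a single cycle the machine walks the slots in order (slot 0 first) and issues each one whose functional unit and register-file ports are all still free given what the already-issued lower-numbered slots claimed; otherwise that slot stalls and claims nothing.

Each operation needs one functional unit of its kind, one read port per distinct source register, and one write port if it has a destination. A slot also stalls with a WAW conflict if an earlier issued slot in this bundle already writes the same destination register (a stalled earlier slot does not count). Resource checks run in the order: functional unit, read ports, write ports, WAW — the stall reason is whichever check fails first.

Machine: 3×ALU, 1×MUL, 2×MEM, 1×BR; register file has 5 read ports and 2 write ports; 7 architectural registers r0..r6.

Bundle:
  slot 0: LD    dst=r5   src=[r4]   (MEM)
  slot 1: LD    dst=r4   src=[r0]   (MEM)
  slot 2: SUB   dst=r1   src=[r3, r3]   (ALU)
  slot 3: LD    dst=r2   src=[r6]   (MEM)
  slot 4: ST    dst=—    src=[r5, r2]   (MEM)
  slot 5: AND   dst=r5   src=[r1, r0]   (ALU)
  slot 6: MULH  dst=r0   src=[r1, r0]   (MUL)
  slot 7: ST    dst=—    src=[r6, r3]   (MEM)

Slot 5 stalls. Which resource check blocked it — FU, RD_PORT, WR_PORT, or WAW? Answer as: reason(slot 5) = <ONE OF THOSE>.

reason(slot 5) = WR_PORT

(0) want 1×MEM +1rd +1wr — yes → AL3|MU1|ME1|BR1|rd4|wr1
(1) want 1×MEM +1rd +1wr — yes → AL3|MU1|ME0|BR1|rd3|wr0
(2) want 1×ALU +1rd +1wr — WR_PORT → AL3|MU1|ME0|BR1|rd3|wr0
(3) want 1×MEM +1rd +1wr — FU → AL3|MU1|ME0|BR1|rd3|wr0
(4) want 1×MEM +2rd +0wr — FU → AL3|MU1|ME0|BR1|rd3|wr0
(5) want 1×ALU +2rd +1wr — WR_PORT → AL3|MU1|ME0|BR1|rd3|wr0
(6) want 1×MUL +2rd +1wr — WR_PORT → AL3|MU1|ME0|BR1|rd3|wr0
(7) want 1×MEM +2rd +0wr — FU → AL3|MU1|ME0|BR1|rd3|wr0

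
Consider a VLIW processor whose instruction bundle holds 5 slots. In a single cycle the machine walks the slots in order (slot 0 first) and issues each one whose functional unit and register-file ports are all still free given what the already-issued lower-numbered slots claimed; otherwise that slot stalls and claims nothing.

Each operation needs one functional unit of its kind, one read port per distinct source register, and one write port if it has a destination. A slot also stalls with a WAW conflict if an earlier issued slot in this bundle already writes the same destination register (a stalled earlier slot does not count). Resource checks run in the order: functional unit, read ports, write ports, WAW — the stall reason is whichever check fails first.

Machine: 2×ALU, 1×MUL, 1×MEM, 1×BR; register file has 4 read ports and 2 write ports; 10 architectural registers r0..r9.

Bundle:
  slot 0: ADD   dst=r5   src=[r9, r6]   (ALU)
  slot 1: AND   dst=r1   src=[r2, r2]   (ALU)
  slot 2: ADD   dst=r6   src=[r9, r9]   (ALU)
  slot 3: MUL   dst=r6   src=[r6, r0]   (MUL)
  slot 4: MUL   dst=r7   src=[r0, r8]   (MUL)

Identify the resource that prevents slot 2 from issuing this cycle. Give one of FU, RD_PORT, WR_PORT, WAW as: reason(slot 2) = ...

  0. ALU→r5 ⇒ go  {1A/1Mu/1Ld/1B | 2r 1w}
  1. ALU→r1 ⇒ go  {0A/1Mu/1Ld/1B | 1r 0w}
  2. ALU→r6 ⇒ no(FU)  {0A/1Mu/1Ld/1B | 1r 0w}
  3. MUL→r6 ⇒ no(RD_PORT)  {0A/1Mu/1Ld/1B | 1r 0w}
  4. MUL→r7 ⇒ no(RD_PORT)  {0A/1Mu/1Ld/1B | 1r 0w}

reason(slot 2) = FU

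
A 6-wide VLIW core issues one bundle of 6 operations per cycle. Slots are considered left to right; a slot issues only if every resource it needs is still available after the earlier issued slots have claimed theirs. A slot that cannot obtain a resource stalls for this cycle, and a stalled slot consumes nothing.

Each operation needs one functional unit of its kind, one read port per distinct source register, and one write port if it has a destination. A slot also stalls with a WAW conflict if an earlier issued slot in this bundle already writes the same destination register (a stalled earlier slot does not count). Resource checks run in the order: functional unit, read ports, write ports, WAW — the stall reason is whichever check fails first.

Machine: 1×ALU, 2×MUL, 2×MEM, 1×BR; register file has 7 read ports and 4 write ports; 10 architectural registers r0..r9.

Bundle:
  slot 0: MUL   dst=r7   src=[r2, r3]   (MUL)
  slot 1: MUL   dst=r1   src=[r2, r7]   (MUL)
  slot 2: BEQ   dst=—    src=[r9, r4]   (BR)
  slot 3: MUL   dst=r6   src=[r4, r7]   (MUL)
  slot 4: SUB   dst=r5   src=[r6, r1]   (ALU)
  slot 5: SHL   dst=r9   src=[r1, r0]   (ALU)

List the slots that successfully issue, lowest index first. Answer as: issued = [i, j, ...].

issued = [0, 1, 2]

  0. MUL→r7 ⇒ go  {1A/1Mu/2Ld/1B | 5r 3w}
  1. MUL→r1 ⇒ go  {1A/0Mu/2Ld/1B | 3r 2w}
  2. BR ⇒ go  {1A/0Mu/2Ld/0B | 1r 2w}
  3. MUL→r6 ⇒ no(FU)  {1A/0Mu/2Ld/0B | 1r 2w}
  4. ALU→r5 ⇒ no(RD_PORT)  {1A/0Mu/2Ld/0B | 1r 2w}
  5. ALU→r9 ⇒ no(RD_PORT)  {1A/0Mu/2Ld/0B | 1r 2w}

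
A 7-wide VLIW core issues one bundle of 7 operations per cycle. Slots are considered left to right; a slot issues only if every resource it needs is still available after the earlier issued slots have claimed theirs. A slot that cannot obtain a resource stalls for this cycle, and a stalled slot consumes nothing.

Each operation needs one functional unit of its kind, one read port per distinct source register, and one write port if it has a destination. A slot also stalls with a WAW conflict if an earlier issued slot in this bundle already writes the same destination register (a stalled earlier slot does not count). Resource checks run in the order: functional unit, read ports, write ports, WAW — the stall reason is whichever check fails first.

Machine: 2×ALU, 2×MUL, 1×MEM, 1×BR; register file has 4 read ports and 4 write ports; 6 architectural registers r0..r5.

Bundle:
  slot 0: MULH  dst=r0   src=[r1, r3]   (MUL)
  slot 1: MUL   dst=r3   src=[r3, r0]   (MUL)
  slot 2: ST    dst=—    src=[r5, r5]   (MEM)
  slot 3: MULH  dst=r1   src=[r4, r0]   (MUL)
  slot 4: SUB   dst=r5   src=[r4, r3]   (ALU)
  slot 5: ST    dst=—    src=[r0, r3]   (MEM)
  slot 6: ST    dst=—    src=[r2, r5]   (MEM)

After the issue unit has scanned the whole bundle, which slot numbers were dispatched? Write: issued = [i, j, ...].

issued = [0, 1]

#0 MUL src=r1,r3 dispatched  <A:2 Mu:1 Ld:1 B:1 rd:2 wr:3>
#1 MUL src=r3,r0 dispatched  <A:2 Mu:0 Ld:1 B:1 rd:0 wr:2>
#2 MEM src=r5,r5 held:RD_PORT  <A:2 Mu:0 Ld:1 B:1 rd:0 wr:2>
#3 MUL src=r4,r0 held:FU  <A:2 Mu:0 Ld:1 B:1 rd:0 wr:2>
#4 ALU src=r4,r3 held:RD_PORT  <A:2 Mu:0 Ld:1 B:1 rd:0 wr:2>
#5 MEM src=r0,r3 held:RD_PORT  <A:2 Mu:0 Ld:1 B:1 rd:0 wr:2>
#6 MEM src=r2,r5 held:RD_PORT  <A:2 Mu:0 Ld:1 B:1 rd:0 wr:2>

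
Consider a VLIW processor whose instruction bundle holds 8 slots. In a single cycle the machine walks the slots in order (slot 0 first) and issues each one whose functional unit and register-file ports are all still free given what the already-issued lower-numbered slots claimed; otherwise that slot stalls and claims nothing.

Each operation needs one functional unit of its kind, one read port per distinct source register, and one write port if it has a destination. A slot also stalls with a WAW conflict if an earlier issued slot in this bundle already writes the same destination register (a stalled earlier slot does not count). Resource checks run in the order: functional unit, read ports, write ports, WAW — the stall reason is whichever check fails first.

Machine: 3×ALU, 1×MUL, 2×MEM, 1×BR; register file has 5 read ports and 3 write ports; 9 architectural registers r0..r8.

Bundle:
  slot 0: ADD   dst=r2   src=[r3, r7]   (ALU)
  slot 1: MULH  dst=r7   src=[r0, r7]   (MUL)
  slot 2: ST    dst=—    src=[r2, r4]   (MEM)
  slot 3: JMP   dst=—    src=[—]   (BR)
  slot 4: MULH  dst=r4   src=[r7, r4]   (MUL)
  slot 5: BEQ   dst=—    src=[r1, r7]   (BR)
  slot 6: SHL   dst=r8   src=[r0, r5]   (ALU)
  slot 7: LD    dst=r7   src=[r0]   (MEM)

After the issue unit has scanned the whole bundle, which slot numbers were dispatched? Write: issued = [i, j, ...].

slot 0 (ALU): ISSUE — free A2,Mu1,Ld2,B1 rp3 wp2
slot 1 (MUL): ISSUE — free A2,Mu0,Ld2,B1 rp1 wp1
slot 2 (MEM): stall RD_PORT — free A2,Mu0,Ld2,B1 rp1 wp1
slot 3 (BR): ISSUE — free A2,Mu0,Ld2,B0 rp1 wp1
slot 4 (MUL): stall FU — free A2,Mu0,Ld2,B0 rp1 wp1
slot 5 (BR): stall FU — free A2,Mu0,Ld2,B0 rp1 wp1
slot 6 (ALU): stall RD_PORT — free A2,Mu0,Ld2,B0 rp1 wp1
slot 7 (MEM): stall WAW — free A2,Mu0,Ld2,B0 rp1 wp1

issued = [0, 1, 3]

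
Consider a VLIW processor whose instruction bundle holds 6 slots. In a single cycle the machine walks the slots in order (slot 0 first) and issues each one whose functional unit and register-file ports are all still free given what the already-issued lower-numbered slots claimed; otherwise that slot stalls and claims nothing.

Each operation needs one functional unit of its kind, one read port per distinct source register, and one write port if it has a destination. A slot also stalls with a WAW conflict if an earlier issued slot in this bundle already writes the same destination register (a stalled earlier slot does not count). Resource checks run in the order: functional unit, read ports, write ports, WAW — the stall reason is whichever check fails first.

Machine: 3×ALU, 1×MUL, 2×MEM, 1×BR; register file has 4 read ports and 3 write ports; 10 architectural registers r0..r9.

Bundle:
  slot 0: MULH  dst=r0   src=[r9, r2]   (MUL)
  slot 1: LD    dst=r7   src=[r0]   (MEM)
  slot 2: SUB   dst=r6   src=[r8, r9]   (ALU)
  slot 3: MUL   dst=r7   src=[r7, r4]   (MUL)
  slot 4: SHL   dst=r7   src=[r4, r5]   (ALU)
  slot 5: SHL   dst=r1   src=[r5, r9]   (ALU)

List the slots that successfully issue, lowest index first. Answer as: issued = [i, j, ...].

issued = [0, 1]

slot 0 (MUL): ISSUE — free A3,Mu0,Ld2,B1 rp2 wp2
slot 1 (MEM): ISSUE — free A3,Mu0,Ld1,B1 rp1 wp1
slot 2 (ALU): stall RD_PORT — free A3,Mu0,Ld1,B1 rp1 wp1
slot 3 (MUL): stall FU — free A3,Mu0,Ld1,B1 rp1 wp1
slot 4 (ALU): stall RD_PORT — free A3,Mu0,Ld1,B1 rp1 wp1
slot 5 (ALU): stall RD_PORT — free A3,Mu0,Ld1,B1 rp1 wp1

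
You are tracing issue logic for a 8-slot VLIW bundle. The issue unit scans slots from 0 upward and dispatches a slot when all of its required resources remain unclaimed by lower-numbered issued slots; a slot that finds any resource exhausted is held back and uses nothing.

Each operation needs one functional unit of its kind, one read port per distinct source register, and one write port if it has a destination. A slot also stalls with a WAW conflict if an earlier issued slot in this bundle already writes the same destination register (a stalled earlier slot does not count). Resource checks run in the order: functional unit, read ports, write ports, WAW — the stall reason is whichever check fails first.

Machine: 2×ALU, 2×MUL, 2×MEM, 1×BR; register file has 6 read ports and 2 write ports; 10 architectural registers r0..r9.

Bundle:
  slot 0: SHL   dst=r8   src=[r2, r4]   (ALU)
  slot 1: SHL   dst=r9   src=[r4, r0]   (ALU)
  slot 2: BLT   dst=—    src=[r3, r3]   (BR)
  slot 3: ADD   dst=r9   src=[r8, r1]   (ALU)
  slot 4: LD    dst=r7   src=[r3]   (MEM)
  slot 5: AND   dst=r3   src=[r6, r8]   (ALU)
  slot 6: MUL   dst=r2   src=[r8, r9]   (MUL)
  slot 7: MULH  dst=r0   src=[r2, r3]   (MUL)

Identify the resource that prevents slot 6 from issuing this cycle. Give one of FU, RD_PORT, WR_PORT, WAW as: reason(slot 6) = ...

reason(slot 6) = RD_PORT

slot 0 (ALU): ISSUE — free A1,Mu2,Ld2,B1 rp4 wp1
slot 1 (ALU): ISSUE — free A0,Mu2,Ld2,B1 rp2 wp0
slot 2 (BR): ISSUE — free A0,Mu2,Ld2,B0 rp1 wp0
slot 3 (ALU): stall FU — free A0,Mu2,Ld2,B0 rp1 wp0
slot 4 (MEM): stall WR_PORT — free A0,Mu2,Ld2,B0 rp1 wp0
slot 5 (ALU): stall FU — free A0,Mu2,Ld2,B0 rp1 wp0
slot 6 (MUL): stall RD_PORT — free A0,Mu2,Ld2,B0 rp1 wp0
slot 7 (MUL): stall RD_PORT — free A0,Mu2,Ld2,B0 rp1 wp0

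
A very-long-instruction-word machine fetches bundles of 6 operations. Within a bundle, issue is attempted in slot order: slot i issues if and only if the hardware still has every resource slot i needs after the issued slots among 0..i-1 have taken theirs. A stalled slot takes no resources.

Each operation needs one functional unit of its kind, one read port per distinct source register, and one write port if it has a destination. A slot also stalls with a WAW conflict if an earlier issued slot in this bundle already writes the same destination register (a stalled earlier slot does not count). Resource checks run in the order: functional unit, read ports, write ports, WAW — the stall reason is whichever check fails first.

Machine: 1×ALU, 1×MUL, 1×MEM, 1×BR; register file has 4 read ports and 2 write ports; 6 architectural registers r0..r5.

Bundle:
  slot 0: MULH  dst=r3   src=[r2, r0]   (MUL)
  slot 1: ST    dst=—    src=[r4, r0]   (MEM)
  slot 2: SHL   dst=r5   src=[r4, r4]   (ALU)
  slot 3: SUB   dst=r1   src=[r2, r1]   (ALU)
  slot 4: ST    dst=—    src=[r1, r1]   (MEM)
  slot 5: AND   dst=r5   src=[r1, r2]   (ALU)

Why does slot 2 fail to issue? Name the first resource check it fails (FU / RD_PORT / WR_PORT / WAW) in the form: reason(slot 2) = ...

reason(slot 2) = RD_PORT

  0. MUL→r3 ⇒ go  {1A/0Mu/1Ld/1B | 2r 1w}
  1. MEM ⇒ go  {1A/0Mu/0Ld/1B | 0r 1w}
  2. ALU→r5 ⇒ no(RD_PORT)  {1A/0Mu/0Ld/1B | 0r 1w}
  3. ALU→r1 ⇒ no(RD_PORT)  {1A/0Mu/0Ld/1B | 0r 1w}
  4. MEM ⇒ no(FU)  {1A/0Mu/0Ld/1B | 0r 1w}
  5. ALU→r5 ⇒ no(RD_PORT)  {1A/0Mu/0Ld/1B | 0r 1w}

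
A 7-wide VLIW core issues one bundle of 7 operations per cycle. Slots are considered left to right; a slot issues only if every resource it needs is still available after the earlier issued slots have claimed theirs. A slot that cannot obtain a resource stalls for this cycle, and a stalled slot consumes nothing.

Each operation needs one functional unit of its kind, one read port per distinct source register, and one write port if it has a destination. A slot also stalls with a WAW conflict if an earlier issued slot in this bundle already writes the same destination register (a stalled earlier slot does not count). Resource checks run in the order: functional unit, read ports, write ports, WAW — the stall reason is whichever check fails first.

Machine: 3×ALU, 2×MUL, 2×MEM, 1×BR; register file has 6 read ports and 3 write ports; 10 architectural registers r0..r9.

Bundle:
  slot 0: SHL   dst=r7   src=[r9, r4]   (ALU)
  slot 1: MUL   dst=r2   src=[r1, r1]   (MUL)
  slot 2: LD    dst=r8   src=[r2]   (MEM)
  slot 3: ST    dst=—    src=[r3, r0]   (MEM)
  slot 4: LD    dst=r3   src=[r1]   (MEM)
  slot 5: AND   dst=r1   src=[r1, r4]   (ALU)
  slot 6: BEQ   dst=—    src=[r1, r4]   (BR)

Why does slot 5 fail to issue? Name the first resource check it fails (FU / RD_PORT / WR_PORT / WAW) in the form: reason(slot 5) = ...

reason(slot 5) = RD_PORT

  0. ALU→r7 ⇒ go  {2A/2Mu/2Ld/1B | 4r 2w}
  1. MUL→r2 ⇒ go  {2A/1Mu/2Ld/1B | 3r 1w}
  2. MEM→r8 ⇒ go  {2A/1Mu/1Ld/1B | 2r 0w}
  3. MEM ⇒ go  {2A/1Mu/0Ld/1B | 0r 0w}
  4. MEM→r3 ⇒ no(FU)  {2A/1Mu/0Ld/1B | 0r 0w}
  5. ALU→r1 ⇒ no(RD_PORT)  {2A/1Mu/0Ld/1B | 0r 0w}
  6. BR ⇒ no(RD_PORT)  {2A/1Mu/0Ld/1B | 0r 0w}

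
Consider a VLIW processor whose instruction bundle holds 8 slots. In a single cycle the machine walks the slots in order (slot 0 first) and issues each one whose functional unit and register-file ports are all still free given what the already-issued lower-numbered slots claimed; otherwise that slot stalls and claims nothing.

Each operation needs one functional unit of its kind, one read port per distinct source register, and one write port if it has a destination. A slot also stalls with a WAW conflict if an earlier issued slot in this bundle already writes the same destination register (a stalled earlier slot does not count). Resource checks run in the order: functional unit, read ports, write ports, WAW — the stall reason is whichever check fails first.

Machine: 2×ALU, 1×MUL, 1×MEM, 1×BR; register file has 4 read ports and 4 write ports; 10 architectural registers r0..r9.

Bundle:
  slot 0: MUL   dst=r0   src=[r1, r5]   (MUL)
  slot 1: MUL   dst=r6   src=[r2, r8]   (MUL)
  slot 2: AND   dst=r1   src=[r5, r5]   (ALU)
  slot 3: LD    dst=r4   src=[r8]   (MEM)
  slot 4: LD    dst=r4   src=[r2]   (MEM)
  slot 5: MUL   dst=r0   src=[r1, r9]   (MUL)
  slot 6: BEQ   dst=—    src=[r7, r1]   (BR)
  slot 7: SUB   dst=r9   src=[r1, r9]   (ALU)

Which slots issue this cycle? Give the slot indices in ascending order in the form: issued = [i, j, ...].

issued = [0, 2, 3]

#0 MUL src=r1,r5 dispatched  <A:2 Mu:0 Ld:1 B:1 rd:2 wr:3>
#1 MUL src=r2,r8 held:FU  <A:2 Mu:0 Ld:1 B:1 rd:2 wr:3>
#2 ALU src=r5,r5 dispatched  <A:1 Mu:0 Ld:1 B:1 rd:1 wr:2>
#3 MEM src=r8 dispatched  <A:1 Mu:0 Ld:0 B:1 rd:0 wr:1>
#4 MEM src=r2 held:FU  <A:1 Mu:0 Ld:0 B:1 rd:0 wr:1>
#5 MUL src=r1,r9 held:FU  <A:1 Mu:0 Ld:0 B:1 rd:0 wr:1>
#6 BR src=r7,r1 held:RD_PORT  <A:1 Mu:0 Ld:0 B:1 rd:0 wr:1>
#7 ALU src=r1,r9 held:RD_PORT  <A:1 Mu:0 Ld:0 B:1 rd:0 wr:1>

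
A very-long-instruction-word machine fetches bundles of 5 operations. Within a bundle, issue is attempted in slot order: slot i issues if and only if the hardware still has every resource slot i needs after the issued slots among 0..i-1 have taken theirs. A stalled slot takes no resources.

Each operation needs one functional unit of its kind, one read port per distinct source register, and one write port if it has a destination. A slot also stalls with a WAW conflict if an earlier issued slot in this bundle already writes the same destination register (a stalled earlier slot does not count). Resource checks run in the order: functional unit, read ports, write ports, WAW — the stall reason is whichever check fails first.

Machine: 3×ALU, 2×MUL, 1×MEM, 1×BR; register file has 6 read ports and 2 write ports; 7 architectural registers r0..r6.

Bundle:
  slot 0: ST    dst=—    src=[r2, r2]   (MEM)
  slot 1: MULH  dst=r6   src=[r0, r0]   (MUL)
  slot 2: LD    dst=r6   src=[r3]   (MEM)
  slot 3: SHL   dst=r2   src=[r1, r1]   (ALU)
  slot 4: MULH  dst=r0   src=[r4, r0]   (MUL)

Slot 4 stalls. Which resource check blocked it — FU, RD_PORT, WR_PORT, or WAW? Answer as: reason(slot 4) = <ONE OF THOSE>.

reason(slot 4) = WR_PORT

(0) want 1×MEM +1rd +0wr — yes → AL3|MU2|ME0|BR1|rd5|wr2
(1) want 1×MUL +1rd +1wr — yes → AL3|MU1|ME0|BR1|rd4|wr1
(2) want 1×MEM +1rd +1wr — FU → AL3|MU1|ME0|BR1|rd4|wr1
(3) want 1×ALU +1rd +1wr — yes → AL2|MU1|ME0|BR1|rd3|wr0
(4) want 1×MUL +2rd +1wr — WR_PORT → AL2|MU1|ME0|BR1|rd3|wr0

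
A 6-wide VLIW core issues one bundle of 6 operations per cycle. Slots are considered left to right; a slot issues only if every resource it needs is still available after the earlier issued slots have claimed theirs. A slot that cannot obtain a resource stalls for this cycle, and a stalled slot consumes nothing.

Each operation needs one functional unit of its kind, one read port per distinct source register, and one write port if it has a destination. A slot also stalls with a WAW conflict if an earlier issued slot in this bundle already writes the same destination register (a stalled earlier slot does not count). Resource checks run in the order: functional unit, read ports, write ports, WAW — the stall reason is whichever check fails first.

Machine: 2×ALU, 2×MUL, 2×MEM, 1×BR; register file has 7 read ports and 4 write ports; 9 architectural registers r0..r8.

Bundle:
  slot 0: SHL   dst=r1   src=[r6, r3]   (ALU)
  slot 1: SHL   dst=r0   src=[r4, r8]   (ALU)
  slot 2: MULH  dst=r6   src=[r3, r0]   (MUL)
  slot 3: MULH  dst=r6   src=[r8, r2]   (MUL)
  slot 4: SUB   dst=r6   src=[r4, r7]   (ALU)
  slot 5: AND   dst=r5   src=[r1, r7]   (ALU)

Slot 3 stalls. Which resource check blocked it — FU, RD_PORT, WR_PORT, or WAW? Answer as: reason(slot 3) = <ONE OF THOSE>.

(0) want 1×ALU +2rd +1wr — yes → AL1|MU2|ME2|BR1|rd5|wr3
(1) want 1×ALU +2rd +1wr — yes → AL0|MU2|ME2|BR1|rd3|wr2
(2) want 1×MUL +2rd +1wr — yes → AL0|MU1|ME2|BR1|rd1|wr1
(3) want 1×MUL +2rd +1wr — RD_PORT → AL0|MU1|ME2|BR1|rd1|wr1
(4) want 1×ALU +2rd +1wr — FU → AL0|MU1|ME2|BR1|rd1|wr1
(5) want 1×ALU +2rd +1wr — FU → AL0|MU1|ME2|BR1|rd1|wr1

reason(slot 3) = RD_PORT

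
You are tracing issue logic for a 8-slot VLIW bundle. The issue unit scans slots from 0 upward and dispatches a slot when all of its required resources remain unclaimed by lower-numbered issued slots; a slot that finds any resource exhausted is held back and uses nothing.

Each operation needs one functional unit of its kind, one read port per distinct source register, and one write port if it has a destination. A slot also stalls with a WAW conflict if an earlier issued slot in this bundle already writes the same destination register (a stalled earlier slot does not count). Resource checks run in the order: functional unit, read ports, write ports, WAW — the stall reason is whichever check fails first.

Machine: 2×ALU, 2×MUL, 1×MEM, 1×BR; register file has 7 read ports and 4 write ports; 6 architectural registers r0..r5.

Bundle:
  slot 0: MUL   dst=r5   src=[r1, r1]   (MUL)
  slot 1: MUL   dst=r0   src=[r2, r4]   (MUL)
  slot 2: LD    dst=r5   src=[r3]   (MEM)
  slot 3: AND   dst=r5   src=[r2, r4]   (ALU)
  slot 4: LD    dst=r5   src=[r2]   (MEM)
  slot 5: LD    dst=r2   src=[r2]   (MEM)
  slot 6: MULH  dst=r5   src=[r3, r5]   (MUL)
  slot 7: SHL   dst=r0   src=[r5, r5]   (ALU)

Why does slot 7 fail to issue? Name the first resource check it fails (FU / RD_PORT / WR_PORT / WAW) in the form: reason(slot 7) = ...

reason(slot 7) = WAW

slot 0 (MUL): ISSUE — free A2,Mu1,Ld1,B1 rp6 wp3
slot 1 (MUL): ISSUE — free A2,Mu0,Ld1,B1 rp4 wp2
slot 2 (MEM): stall WAW — free A2,Mu0,Ld1,B1 rp4 wp2
slot 3 (ALU): stall WAW — free A2,Mu0,Ld1,B1 rp4 wp2
slot 4 (MEM): stall WAW — free A2,Mu0,Ld1,B1 rp4 wp2
slot 5 (MEM): ISSUE — free A2,Mu0,Ld0,B1 rp3 wp1
slot 6 (MUL): stall FU — free A2,Mu0,Ld0,B1 rp3 wp1
slot 7 (ALU): stall WAW — free A2,Mu0,Ld0,B1 rp3 wp1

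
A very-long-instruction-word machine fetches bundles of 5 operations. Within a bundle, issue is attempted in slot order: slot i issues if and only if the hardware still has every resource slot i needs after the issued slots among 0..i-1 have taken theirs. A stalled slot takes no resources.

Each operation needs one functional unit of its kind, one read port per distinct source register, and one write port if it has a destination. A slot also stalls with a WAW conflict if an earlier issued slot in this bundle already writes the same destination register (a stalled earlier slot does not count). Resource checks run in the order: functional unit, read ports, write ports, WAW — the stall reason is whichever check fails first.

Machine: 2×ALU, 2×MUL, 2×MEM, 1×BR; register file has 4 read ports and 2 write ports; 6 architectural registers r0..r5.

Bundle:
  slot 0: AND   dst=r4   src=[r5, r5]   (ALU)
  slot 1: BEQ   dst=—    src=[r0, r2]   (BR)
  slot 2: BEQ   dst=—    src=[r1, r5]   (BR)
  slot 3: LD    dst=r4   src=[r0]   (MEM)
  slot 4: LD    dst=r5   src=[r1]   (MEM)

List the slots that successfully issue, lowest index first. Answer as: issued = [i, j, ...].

issued = [0, 1, 4]

[0] ALU needs rd=1 wr=1: ok; after: ALU=1 MUL=2 MEM=2 BR=1, R=3, W=1
[1] BR needs rd=2 wr=0: ok; after: ALU=1 MUL=2 MEM=2 BR=0, R=1, W=1
[2] BR needs rd=2 wr=0: FU; after: ALU=1 MUL=2 MEM=2 BR=0, R=1, W=1
[3] MEM needs rd=1 wr=1: WAW; after: ALU=1 MUL=2 MEM=2 BR=0, R=1, W=1
[4] MEM needs rd=1 wr=1: ok; after: ALU=1 MUL=2 MEM=1 BR=0, R=0, W=0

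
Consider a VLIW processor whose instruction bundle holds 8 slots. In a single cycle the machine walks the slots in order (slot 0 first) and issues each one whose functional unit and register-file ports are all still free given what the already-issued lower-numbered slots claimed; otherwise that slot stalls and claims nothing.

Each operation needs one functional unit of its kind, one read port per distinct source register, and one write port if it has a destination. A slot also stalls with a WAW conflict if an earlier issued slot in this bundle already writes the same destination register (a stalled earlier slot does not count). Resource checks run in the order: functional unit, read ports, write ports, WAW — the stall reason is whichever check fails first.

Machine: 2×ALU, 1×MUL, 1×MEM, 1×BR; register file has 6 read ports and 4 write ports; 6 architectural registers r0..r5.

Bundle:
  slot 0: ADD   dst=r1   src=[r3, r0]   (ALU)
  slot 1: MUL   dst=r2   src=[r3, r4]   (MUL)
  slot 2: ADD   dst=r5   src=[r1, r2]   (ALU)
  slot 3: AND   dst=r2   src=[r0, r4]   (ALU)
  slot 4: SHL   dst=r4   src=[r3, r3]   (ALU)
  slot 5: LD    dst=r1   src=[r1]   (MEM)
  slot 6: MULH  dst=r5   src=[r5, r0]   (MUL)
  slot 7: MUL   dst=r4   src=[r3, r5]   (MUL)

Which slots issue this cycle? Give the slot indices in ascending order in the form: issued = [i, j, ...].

issued = [0, 1, 2]

  0. ALU→r1 ⇒ go  {1A/1Mu/1Ld/1B | 4r 3w}
  1. MUL→r2 ⇒ go  {1A/0Mu/1Ld/1B | 2r 2w}
  2. ALU→r5 ⇒ go  {0A/0Mu/1Ld/1B | 0r 1w}
  3. ALU→r2 ⇒ no(FU)  {0A/0Mu/1Ld/1B | 0r 1w}
  4. ALU→r4 ⇒ no(FU)  {0A/0Mu/1Ld/1B | 0r 1w}
  5. MEM→r1 ⇒ no(RD_PORT)  {0A/0Mu/1Ld/1B | 0r 1w}
  6. MUL→r5 ⇒ no(FU)  {0A/0Mu/1Ld/1B | 0r 1w}
  7. MUL→r4 ⇒ no(FU)  {0A/0Mu/1Ld/1B | 0r 1w}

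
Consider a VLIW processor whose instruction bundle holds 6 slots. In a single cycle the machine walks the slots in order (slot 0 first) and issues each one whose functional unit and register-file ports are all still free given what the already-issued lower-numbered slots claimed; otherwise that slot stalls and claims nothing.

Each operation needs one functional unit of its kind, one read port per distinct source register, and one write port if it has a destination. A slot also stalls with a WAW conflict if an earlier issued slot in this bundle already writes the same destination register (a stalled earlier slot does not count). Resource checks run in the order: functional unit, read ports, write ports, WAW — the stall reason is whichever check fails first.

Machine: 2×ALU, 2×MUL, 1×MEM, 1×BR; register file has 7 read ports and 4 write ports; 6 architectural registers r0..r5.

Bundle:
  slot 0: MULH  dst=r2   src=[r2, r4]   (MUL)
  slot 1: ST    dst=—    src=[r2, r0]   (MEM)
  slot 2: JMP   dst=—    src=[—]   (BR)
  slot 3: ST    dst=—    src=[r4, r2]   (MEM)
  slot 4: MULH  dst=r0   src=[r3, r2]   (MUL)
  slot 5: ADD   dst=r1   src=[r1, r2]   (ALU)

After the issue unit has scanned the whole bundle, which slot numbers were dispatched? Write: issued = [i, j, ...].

slot 0 (MUL): ISSUE — free A2,Mu1,Ld1,B1 rp5 wp3
slot 1 (MEM): ISSUE — free A2,Mu1,Ld0,B1 rp3 wp3
slot 2 (BR): ISSUE — free A2,Mu1,Ld0,B0 rp3 wp3
slot 3 (MEM): stall FU — free A2,Mu1,Ld0,B0 rp3 wp3
slot 4 (MUL): ISSUE — free A2,Mu0,Ld0,B0 rp1 wp2
slot 5 (ALU): stall RD_PORT — free A2,Mu0,Ld0,B0 rp1 wp2

issued = [0, 1, 2, 4]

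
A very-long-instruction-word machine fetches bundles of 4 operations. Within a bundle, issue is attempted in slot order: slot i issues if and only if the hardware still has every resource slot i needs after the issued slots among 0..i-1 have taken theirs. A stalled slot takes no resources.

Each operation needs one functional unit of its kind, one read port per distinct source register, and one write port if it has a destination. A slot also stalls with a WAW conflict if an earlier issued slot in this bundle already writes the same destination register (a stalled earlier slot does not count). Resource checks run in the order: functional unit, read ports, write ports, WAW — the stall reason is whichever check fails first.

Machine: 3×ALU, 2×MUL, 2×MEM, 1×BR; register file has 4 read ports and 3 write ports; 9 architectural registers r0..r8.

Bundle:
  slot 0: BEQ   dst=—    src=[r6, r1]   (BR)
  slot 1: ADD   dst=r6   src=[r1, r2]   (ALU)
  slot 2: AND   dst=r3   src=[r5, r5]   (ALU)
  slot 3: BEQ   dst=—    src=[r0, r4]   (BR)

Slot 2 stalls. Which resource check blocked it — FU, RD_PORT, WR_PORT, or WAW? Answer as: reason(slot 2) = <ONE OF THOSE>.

  0. BR ⇒ go  {3A/2Mu/2Ld/0B | 2r 3w}
  1. ALU→r6 ⇒ go  {2A/2Mu/2Ld/0B | 0r 2w}
  2. ALU→r3 ⇒ no(RD_PORT)  {2A/2Mu/2Ld/0B | 0r 2w}
  3. BR ⇒ no(FU)  {2A/2Mu/2Ld/0B | 0r 2w}

reason(slot 2) = RD_PORT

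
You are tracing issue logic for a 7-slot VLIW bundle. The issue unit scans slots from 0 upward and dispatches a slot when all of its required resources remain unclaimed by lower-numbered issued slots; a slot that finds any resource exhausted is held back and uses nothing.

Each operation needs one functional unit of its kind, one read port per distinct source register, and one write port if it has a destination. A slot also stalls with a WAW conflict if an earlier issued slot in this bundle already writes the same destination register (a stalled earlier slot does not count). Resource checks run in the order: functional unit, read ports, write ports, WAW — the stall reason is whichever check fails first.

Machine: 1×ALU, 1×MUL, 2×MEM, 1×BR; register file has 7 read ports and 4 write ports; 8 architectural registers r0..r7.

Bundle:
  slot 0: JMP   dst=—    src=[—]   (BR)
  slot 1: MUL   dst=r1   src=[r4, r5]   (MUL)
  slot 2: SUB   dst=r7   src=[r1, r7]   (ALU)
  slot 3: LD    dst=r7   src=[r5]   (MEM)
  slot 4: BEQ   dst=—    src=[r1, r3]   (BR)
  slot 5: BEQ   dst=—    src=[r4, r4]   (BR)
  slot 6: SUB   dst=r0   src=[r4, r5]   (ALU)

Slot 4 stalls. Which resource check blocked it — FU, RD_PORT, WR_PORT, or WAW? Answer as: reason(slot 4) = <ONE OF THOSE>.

reason(slot 4) = FU

  0. BR ⇒ go  {1A/1Mu/2Ld/0B | 7r 4w}
  1. MUL→r1 ⇒ go  {1A/0Mu/2Ld/0B | 5r 3w}
  2. ALU→r7 ⇒ go  {0A/0Mu/2Ld/0B | 3r 2w}
  3. MEM→r7 ⇒ no(WAW)  {0A/0Mu/2Ld/0B | 3r 2w}
  4. BR ⇒ no(FU)  {0A/0Mu/2Ld/0B | 3r 2w}
  5. BR ⇒ no(FU)  {0A/0Mu/2Ld/0B | 3r 2w}
  6. ALU→r0 ⇒ no(FU)  {0A/0Mu/2Ld/0B | 3r 2w}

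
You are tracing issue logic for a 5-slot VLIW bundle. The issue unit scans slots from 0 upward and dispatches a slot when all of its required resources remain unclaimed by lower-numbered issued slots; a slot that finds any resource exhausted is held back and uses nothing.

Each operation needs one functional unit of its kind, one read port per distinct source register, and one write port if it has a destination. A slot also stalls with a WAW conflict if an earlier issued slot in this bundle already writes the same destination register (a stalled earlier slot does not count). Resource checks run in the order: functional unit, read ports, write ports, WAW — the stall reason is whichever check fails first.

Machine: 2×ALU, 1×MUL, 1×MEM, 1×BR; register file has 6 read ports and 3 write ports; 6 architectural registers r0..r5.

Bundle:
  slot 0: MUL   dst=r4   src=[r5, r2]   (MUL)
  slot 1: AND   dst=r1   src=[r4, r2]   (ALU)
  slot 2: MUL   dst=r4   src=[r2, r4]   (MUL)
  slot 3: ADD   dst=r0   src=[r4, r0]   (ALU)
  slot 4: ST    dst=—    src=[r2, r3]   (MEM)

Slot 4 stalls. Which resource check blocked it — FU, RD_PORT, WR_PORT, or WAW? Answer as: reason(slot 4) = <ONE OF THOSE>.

reason(slot 4) = RD_PORT

  0. MUL→r4 ⇒ go  {2A/0Mu/1Ld/1B | 4r 2w}
  1. ALU→r1 ⇒ go  {1A/0Mu/1Ld/1B | 2r 1w}
  2. MUL→r4 ⇒ no(FU)  {1A/0Mu/1Ld/1B | 2r 1w}
  3. ALU→r0 ⇒ go  {0A/0Mu/1Ld/1B | 0r 0w}
  4. MEM ⇒ no(RD_PORT)  {0A/0Mu/1Ld/1B | 0r 0w}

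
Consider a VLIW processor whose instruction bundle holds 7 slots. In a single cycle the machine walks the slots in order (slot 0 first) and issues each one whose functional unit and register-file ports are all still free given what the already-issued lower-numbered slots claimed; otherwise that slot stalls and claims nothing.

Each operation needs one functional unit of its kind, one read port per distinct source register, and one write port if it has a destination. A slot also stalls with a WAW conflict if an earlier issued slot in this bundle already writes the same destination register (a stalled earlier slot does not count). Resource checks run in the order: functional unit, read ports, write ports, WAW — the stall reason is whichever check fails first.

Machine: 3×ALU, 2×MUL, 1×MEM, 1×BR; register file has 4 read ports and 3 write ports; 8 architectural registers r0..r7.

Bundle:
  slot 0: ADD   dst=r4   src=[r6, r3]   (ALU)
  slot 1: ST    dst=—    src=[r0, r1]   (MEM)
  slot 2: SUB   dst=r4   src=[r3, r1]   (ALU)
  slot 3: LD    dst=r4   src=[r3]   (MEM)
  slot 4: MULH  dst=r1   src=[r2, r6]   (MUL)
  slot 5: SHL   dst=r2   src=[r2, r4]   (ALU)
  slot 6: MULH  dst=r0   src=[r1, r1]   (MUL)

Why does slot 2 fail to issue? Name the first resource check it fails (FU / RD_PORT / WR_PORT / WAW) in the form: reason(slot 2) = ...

  0. ALU→r4 ⇒ go  {2A/2Mu/1Ld/1B | 2r 2w}
  1. MEM ⇒ go  {2A/2Mu/0Ld/1B | 0r 2w}
  2. ALU→r4 ⇒ no(RD_PORT)  {2A/2Mu/0Ld/1B | 0r 2w}
  3. MEM→r4 ⇒ no(FU)  {2A/2Mu/0Ld/1B | 0r 2w}
  4. MUL→r1 ⇒ no(RD_PORT)  {2A/2Mu/0Ld/1B | 0r 2w}
  5. ALU→r2 ⇒ no(RD_PORT)  {2A/2Mu/0Ld/1B | 0r 2w}
  6. MUL→r0 ⇒ no(RD_PORT)  {2A/2Mu/0Ld/1B | 0r 2w}

reason(slot 2) = RD_PORT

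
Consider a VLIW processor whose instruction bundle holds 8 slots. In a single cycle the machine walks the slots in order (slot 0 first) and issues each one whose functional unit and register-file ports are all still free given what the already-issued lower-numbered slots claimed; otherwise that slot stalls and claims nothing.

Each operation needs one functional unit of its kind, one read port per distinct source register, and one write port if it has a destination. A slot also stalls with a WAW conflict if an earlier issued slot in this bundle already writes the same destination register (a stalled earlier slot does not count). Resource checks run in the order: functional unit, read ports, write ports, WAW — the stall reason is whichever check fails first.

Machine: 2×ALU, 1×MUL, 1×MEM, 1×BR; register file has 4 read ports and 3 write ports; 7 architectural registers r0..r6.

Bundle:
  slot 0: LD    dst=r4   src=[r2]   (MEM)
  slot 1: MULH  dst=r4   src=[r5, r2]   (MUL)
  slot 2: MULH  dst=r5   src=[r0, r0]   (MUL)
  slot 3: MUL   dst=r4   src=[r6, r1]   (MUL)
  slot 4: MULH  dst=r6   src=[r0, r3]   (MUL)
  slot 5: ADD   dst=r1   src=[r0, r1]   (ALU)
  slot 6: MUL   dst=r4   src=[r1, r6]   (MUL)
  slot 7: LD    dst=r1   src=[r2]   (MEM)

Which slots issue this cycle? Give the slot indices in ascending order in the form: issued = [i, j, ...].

  0. MEM→r4 ⇒ go  {2A/1Mu/0Ld/1B | 3r 2w}
  1. MUL→r4 ⇒ no(WAW)  {2A/1Mu/0Ld/1B | 3r 2w}
  2. MUL→r5 ⇒ go  {2A/0Mu/0Ld/1B | 2r 1w}
  3. MUL→r4 ⇒ no(FU)  {2A/0Mu/0Ld/1B | 2r 1w}
  4. MUL→r6 ⇒ no(FU)  {2A/0Mu/0Ld/1B | 2r 1w}
  5. ALU→r1 ⇒ go  {1A/0Mu/0Ld/1B | 0r 0w}
  6. MUL→r4 ⇒ no(FU)  {1A/0Mu/0Ld/1B | 0r 0w}
  7. MEM→r1 ⇒ no(FU)  {1A/0Mu/0Ld/1B | 0r 0w}

issued = [0, 2, 5]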